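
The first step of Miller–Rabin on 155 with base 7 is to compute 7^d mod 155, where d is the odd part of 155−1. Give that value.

155 − 1 = 154 = 2^1 · 77, so d = 77.
7^1 ≡ 7 (mod 155)
7^2 ≡ 7^2 = 49 ≡ 49 (mod 155)
7^4 ≡ 49^2 = 2401 ≡ 76 (mod 155)
7^8 ≡ 76^2 = 5776 ≡ 41 (mod 155)
7^16 ≡ 41^2 = 1681 ≡ 131 (mod 155)
7^32 ≡ 131^2 = 17161 ≡ 111 (mod 155)
7^64 ≡ 111^2 = 12321 ≡ 76 (mod 155)
77 = 64 + 8 + 4 + 1 in binary powers of 2.
So 7^77 ≡ 76 · 41 · 76 · 7 ≡ 142 (mod 155).
Squaring chain: 142; never reaches −1, so base 7 is a Miller–Rabin witness that 155 is composite.

142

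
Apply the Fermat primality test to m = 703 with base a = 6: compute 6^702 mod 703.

628

6^1 ≡ 6 (mod 703)
6^2 ≡ 6^2 = 36 ≡ 36 (mod 703)
6^4 ≡ 36^2 = 1296 ≡ 593 (mod 703)
6^8 ≡ 593^2 = 351649 ≡ 149 (mod 703)
6^16 ≡ 149^2 = 22201 ≡ 408 (mod 703)
6^32 ≡ 408^2 = 166464 ≡ 556 (mod 703)
6^64 ≡ 556^2 = 309136 ≡ 519 (mod 703)
6^128 ≡ 519^2 = 269361 ≡ 112 (mod 703)
6^256 ≡ 112^2 = 12544 ≡ 593 (mod 703)
6^512 ≡ 593^2 = 351649 ≡ 149 (mod 703)
702 = 512 + 128 + 32 + 16 + 8 + 4 + 2 in binary powers of 2.
So 6^702 ≡ 149 · 112 · 556 · 408 · 149 · 593 · 36 ≡ 628 (mod 703).
Since 628 ≠ 1, base 6 is a Fermat witness: 703 is composite.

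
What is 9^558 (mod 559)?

274

9^1 ≡ 9 (mod 559)
9^2 ≡ 9^2 = 81 ≡ 81 (mod 559)
9^4 ≡ 81^2 = 6561 ≡ 412 (mod 559)
9^8 ≡ 412^2 = 169744 ≡ 367 (mod 559)
9^16 ≡ 367^2 = 134689 ≡ 529 (mod 559)
9^32 ≡ 529^2 = 279841 ≡ 341 (mod 559)
9^64 ≡ 341^2 = 116281 ≡ 9 (mod 559)
9^128 ≡ 9^2 = 81 ≡ 81 (mod 559)
9^256 ≡ 81^2 = 6561 ≡ 412 (mod 559)
9^512 ≡ 412^2 = 169744 ≡ 367 (mod 559)
558 = 512 + 32 + 8 + 4 + 2 in binary powers of 2.
So 9^558 ≡ 367 · 341 · 367 · 412 · 81 ≡ 274 (mod 559).
Since 274 ≠ 1, base 9 is a Fermat witness: 559 is composite.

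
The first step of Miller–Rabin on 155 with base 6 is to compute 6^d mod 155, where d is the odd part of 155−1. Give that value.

26

155 − 1 = 154 = 2^1 · 77, so d = 77.
6^1 ≡ 6 (mod 155)
6^2 ≡ 6^2 = 36 ≡ 36 (mod 155)
6^4 ≡ 36^2 = 1296 ≡ 56 (mod 155)
6^8 ≡ 56^2 = 3136 ≡ 36 (mod 155)
6^16 ≡ 36^2 = 1296 ≡ 56 (mod 155)
6^32 ≡ 56^2 = 3136 ≡ 36 (mod 155)
6^64 ≡ 36^2 = 1296 ≡ 56 (mod 155)
77 = 64 + 8 + 4 + 1 in binary powers of 2.
So 6^77 ≡ 56 · 36 · 56 · 6 ≡ 26 (mod 155).
Squaring chain: 26; never reaches −1, so base 6 is a Miller–Rabin witness that 155 is composite.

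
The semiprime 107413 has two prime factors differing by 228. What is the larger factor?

461

Since p = q + 228, we have 107413 = q(q + 228), so q² + 228q − 107413 = 0.
Discriminant: 228² + 4·107413 = 51984 + 429652 = 481636; √481636 = 694.
q = (−228 + 694)/2 = 233, and p = q + 228 = 461.
Check: 233 · 461 = 107413.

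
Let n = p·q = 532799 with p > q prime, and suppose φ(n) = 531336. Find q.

677

φ(n) = (p−1)(q−1) = n − (p+q) + 1, so p + q = 532799 − 531336 + 1 = 1464.
p and q are the roots of t² − 1464t + 532799 = 0.
Discriminant: 1464² − 4·532799 = 2143296 − 2131196 = 12100; √12100 = 110.
q = (1464 − 110)/2 = 677, p = (1464 + 110)/2 = 787.
Check: 677 · 787 = 532799.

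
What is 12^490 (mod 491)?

1

12^1 ≡ 12 (mod 491)
12^2 ≡ 12^2 = 144 ≡ 144 (mod 491)
12^4 ≡ 144^2 = 20736 ≡ 114 (mod 491)
12^8 ≡ 114^2 = 12996 ≡ 230 (mod 491)
12^16 ≡ 230^2 = 52900 ≡ 363 (mod 491)
12^32 ≡ 363^2 = 131769 ≡ 181 (mod 491)
12^64 ≡ 181^2 = 32761 ≡ 355 (mod 491)
12^128 ≡ 355^2 = 126025 ≡ 329 (mod 491)
12^256 ≡ 329^2 = 108241 ≡ 221 (mod 491)
490 = 256 + 128 + 64 + 32 + 8 + 2 in binary powers of 2.
So 12^490 ≡ 221 · 329 · 355 · 181 · 230 · 144 ≡ 1 (mod 491).
Since the result is 1, base 12 gives no evidence that 491 is composite.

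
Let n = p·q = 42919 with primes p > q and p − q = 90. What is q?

Since p = q + 90, we have 42919 = q(q + 90), so q² + 90q − 42919 = 0.
Discriminant: 90² + 4·42919 = 8100 + 171676 = 179776; √179776 = 424.
q = (−90 + 424)/2 = 167, and p = q + 90 = 257.
Check: 167 · 257 = 42919.

167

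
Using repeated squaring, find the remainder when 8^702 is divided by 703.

8^1 ≡ 8 (mod 703)
8^2 ≡ 8^2 = 64 ≡ 64 (mod 703)
8^4 ≡ 64^2 = 4096 ≡ 581 (mod 703)
8^8 ≡ 581^2 = 337561 ≡ 121 (mod 703)
8^16 ≡ 121^2 = 14641 ≡ 581 (mod 703)
8^32 ≡ 581^2 = 337561 ≡ 121 (mod 703)
8^64 ≡ 121^2 = 14641 ≡ 581 (mod 703)
8^128 ≡ 581^2 = 337561 ≡ 121 (mod 703)
8^256 ≡ 121^2 = 14641 ≡ 581 (mod 703)
8^512 ≡ 581^2 = 337561 ≡ 121 (mod 703)
702 = 512 + 128 + 32 + 16 + 8 + 4 + 2 in binary powers of 2.
So 8^702 ≡ 121 · 121 · 121 · 581 · 121 · 581 · 64 ≡ 628 (mod 703).
Since 628 ≠ 1, base 8 is a Fermat witness: 703 is composite.

628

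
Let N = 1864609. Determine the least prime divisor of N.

43

1864609 is odd.
Digit sum 34, not divisible by 3.
Ends in 9: not divisible by 5.
7: 1864609 = 7·266372 + 5
11: 1864609 = 11·169509 + 10
13: 1864609 = 13·143431 + 6
17: 1864609 = 17·109682 + 15
19: 1864609 = 19·98137 + 6
23: 1864609 = 23·81069 + 22
29: 1864609 = 29·64296 + 25
31: 1864609 = 31·60148 + 21
37: 1864609 = 37·50394 + 31
41: 1864609 = 41·45478 + 11
43: 1864609 = 43·43363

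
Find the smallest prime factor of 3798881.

53

3798881 is odd.
Digit sum 44, not divisible by 3.
Ends in 1: not divisible by 5.
7: 3798881 = 7·542697 + 2
11: 3798881 = 11·345352 + 9
13: 3798881 = 13·292221 + 8
17: 3798881 = 17·223463 + 10
19: 3798881 = 19·199941 + 2
23: 3798881 = 23·165168 + 17
29: 3798881 = 29·130995 + 26
31: 3798881 = 31·122544 + 17
37: 3798881 = 37·102672 + 17
41: 3798881 = 41·92655 + 26
43: 3798881 = 43·88346 + 3
47: 3798881 = 47·80827 + 12
53: 3798881 = 53·71677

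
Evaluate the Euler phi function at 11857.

11620

Factor: 11857 = 71 · 167.
φ(11857) = (71−1) · (167−1) = 70 · 166 = 11620.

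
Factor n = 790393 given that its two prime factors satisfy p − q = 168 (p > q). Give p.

Since p = q + 168, we have 790393 = q(q + 168), so q² + 168q − 790393 = 0.
Discriminant: 168² + 4·790393 = 28224 + 3161572 = 3189796; √3189796 = 1786.
q = (−168 + 1786)/2 = 809, and p = q + 168 = 977.
Check: 809 · 977 = 790393.

977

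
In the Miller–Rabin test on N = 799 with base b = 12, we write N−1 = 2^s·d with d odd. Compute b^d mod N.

799 − 1 = 798 = 2^1 · 399, so d = 399.
12^1 ≡ 12 (mod 799)
12^2 ≡ 12^2 = 144 ≡ 144 (mod 799)
12^4 ≡ 144^2 = 20736 ≡ 761 (mod 799)
12^8 ≡ 761^2 = 579121 ≡ 645 (mod 799)
12^16 ≡ 645^2 = 416025 ≡ 545 (mod 799)
12^32 ≡ 545^2 = 297025 ≡ 596 (mod 799)
12^64 ≡ 596^2 = 355216 ≡ 460 (mod 799)
12^128 ≡ 460^2 = 211600 ≡ 664 (mod 799)
12^256 ≡ 664^2 = 440896 ≡ 647 (mod 799)
399 = 256 + 128 + 8 + 4 + 2 + 1 in binary powers of 2.
So 12^399 ≡ 647 · 664 · 645 · 761 · 144 · 12 ≡ 316 (mod 799).
Squaring chain: 316; never reaches −1, so base 12 is a Miller–Rabin witness that 799 is composite.

316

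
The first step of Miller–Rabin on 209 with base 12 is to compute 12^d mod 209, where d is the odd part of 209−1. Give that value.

209 − 1 = 208 = 2^4 · 13, so d = 13.
12^1 ≡ 12 (mod 209)
12^2 ≡ 12^2 = 144 ≡ 144 (mod 209)
12^4 ≡ 144^2 = 20736 ≡ 45 (mod 209)
12^8 ≡ 45^2 = 2025 ≡ 144 (mod 209)
13 = 8 + 4 + 1 in binary powers of 2.
So 12^13 ≡ 144 · 45 · 12 ≡ 12 (mod 209).
Squaring chain: 12 → 144 → 45 → 144; never reaches −1, so base 12 is a Miller–Rabin witness that 209 is composite.

12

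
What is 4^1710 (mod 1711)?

4^1 ≡ 4 (mod 1711)
4^2 ≡ 4^2 = 16 ≡ 16 (mod 1711)
4^4 ≡ 16^2 = 256 ≡ 256 (mod 1711)
4^8 ≡ 256^2 = 65536 ≡ 518 (mod 1711)
4^16 ≡ 518^2 = 268324 ≡ 1408 (mod 1711)
4^32 ≡ 1408^2 = 1982464 ≡ 1126 (mod 1711)
4^64 ≡ 1126^2 = 1267876 ≡ 25 (mod 1711)
4^128 ≡ 25^2 = 625 ≡ 625 (mod 1711)
4^256 ≡ 625^2 = 390625 ≡ 517 (mod 1711)
4^512 ≡ 517^2 = 267289 ≡ 373 (mod 1711)
4^1024 ≡ 373^2 = 139129 ≡ 538 (mod 1711)
1710 = 1024 + 512 + 128 + 32 + 8 + 4 + 2 in binary powers of 2.
So 4^1710 ≡ 538 · 373 · 625 · 1126 · 518 · 256 · 16 ≡ 74 (mod 1711).
Since 74 ≠ 1, base 4 is a Fermat witness: 1711 is composite.

74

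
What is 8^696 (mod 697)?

8^1 ≡ 8 (mod 697)
8^2 ≡ 8^2 = 64 ≡ 64 (mod 697)
8^4 ≡ 64^2 = 4096 ≡ 611 (mod 697)
8^8 ≡ 611^2 = 373321 ≡ 426 (mod 697)
8^16 ≡ 426^2 = 181476 ≡ 256 (mod 697)
8^32 ≡ 256^2 = 65536 ≡ 18 (mod 697)
8^64 ≡ 18^2 = 324 ≡ 324 (mod 697)
8^128 ≡ 324^2 = 104976 ≡ 426 (mod 697)
8^256 ≡ 426^2 = 181476 ≡ 256 (mod 697)
8^512 ≡ 256^2 = 65536 ≡ 18 (mod 697)
696 = 512 + 128 + 32 + 16 + 8 in binary powers of 2.
So 8^696 ≡ 18 · 426 · 18 · 256 · 426 ≡ 256 (mod 697).
Since 256 ≠ 1, base 8 is a Fermat witness: 697 is composite.

256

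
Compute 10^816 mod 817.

10^1 ≡ 10 (mod 817)
10^2 ≡ 10^2 = 100 ≡ 100 (mod 817)
10^4 ≡ 100^2 = 10000 ≡ 196 (mod 817)
10^8 ≡ 196^2 = 38416 ≡ 17 (mod 817)
10^16 ≡ 17^2 = 289 ≡ 289 (mod 817)
10^32 ≡ 289^2 = 83521 ≡ 187 (mod 817)
10^64 ≡ 187^2 = 34969 ≡ 655 (mod 817)
10^128 ≡ 655^2 = 429025 ≡ 100 (mod 817)
10^256 ≡ 100^2 = 10000 ≡ 196 (mod 817)
10^512 ≡ 196^2 = 38416 ≡ 17 (mod 817)
816 = 512 + 256 + 32 + 16 in binary powers of 2.
So 10^816 ≡ 17 · 196 · 187 · 289 ≡ 391 (mod 817).
Since 391 ≠ 1, base 10 is a Fermat witness: 817 is composite.

391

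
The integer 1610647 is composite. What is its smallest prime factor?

37

1610647 is odd.
Digit sum 25, not divisible by 3.
Ends in 7: not divisible by 5.
7: 1610647 = 7·230092 + 3
11: 1610647 = 11·146422 + 5
13: 1610647 = 13·123895 + 12
17: 1610647 = 17·94743 + 16
19: 1610647 = 19·84770 + 17
23: 1610647 = 23·70028 + 3
29: 1610647 = 29·55539 + 16
31: 1610647 = 31·51956 + 11
37: 1610647 = 37·43531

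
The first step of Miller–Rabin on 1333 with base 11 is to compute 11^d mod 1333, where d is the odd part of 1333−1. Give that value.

494

1333 − 1 = 1332 = 2^2 · 333, so d = 333.
11^1 ≡ 11 (mod 1333)
11^2 ≡ 11^2 = 121 ≡ 121 (mod 1333)
11^4 ≡ 121^2 = 14641 ≡ 1311 (mod 1333)
11^8 ≡ 1311^2 = 1718721 ≡ 484 (mod 1333)
11^16 ≡ 484^2 = 234256 ≡ 981 (mod 1333)
11^32 ≡ 981^2 = 962361 ≡ 1268 (mod 1333)
11^64 ≡ 1268^2 = 1607824 ≡ 226 (mod 1333)
11^128 ≡ 226^2 = 51076 ≡ 422 (mod 1333)
11^256 ≡ 422^2 = 178084 ≡ 795 (mod 1333)
333 = 256 + 64 + 8 + 4 + 1 in binary powers of 2.
So 11^333 ≡ 795 · 226 · 484 · 1311 · 11 ≡ 494 (mod 1333).
Squaring chain: 494 → 97; never reaches −1, so base 11 is a Miller–Rabin witness that 1333 is composite.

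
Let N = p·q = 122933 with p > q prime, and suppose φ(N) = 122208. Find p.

φ(n) = (p−1)(q−1) = n − (p+q) + 1, so p + q = 122933 − 122208 + 1 = 726.
p and q are the roots of t² − 726t + 122933 = 0.
Discriminant: 726² − 4·122933 = 527076 − 491732 = 35344; √35344 = 188.
q = (726 − 188)/2 = 269, p = (726 + 188)/2 = 457.
Check: 269 · 457 = 122933.

457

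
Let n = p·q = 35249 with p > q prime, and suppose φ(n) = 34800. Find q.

101

φ(n) = (p−1)(q−1) = n − (p+q) + 1, so p + q = 35249 − 34800 + 1 = 450.
p and q are the roots of t² − 450t + 35249 = 0.
Discriminant: 450² − 4·35249 = 202500 − 140996 = 61504; √61504 = 248.
q = (450 − 248)/2 = 101, p = (450 + 248)/2 = 349.
Check: 101 · 349 = 35249.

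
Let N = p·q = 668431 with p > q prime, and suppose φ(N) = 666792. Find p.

883

φ(n) = (p−1)(q−1) = n − (p+q) + 1, so p + q = 668431 − 666792 + 1 = 1640.
p and q are the roots of t² − 1640t + 668431 = 0.
Discriminant: 1640² − 4·668431 = 2689600 − 2673724 = 15876; √15876 = 126.
q = (1640 − 126)/2 = 757, p = (1640 + 126)/2 = 883.
Check: 757 · 883 = 668431.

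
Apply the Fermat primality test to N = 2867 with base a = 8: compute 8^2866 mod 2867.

332

8^1 ≡ 8 (mod 2867)
8^2 ≡ 8^2 = 64 ≡ 64 (mod 2867)
8^4 ≡ 64^2 = 4096 ≡ 1229 (mod 2867)
8^8 ≡ 1229^2 = 1510441 ≡ 2399 (mod 2867)
8^16 ≡ 2399^2 = 5755201 ≡ 1132 (mod 2867)
8^32 ≡ 1132^2 = 1281424 ≡ 2742 (mod 2867)
8^64 ≡ 2742^2 = 7518564 ≡ 1290 (mod 2867)
8^128 ≡ 1290^2 = 1664100 ≡ 1240 (mod 2867)
8^256 ≡ 1240^2 = 1537600 ≡ 888 (mod 2867)
8^512 ≡ 888^2 = 788544 ≡ 119 (mod 2867)
8^1024 ≡ 119^2 = 14161 ≡ 2693 (mod 2867)
8^2048 ≡ 2693^2 = 7252249 ≡ 1606 (mod 2867)
2866 = 2048 + 512 + 256 + 32 + 16 + 2 in binary powers of 2.
So 8^2866 ≡ 1606 · 119 · 888 · 2742 · 1132 · 64 ≡ 332 (mod 2867).
Since 332 ≠ 1, base 8 is a Fermat witness: 2867 is composite.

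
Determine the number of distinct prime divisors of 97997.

97997 = 43^2 · 53
97997 = 43^2 · 53, which has 2 distinct prime factors.

2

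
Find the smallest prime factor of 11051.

43

11051 is odd.
Digit sum 8, not divisible by 3.
Ends in 1: not divisible by 5.
7: 11051 = 7·1578 + 5
11: 11051 = 11·1004 + 7
13: 11051 = 13·850 + 1
17: 11051 = 17·650 + 1
19: 11051 = 19·581 + 12
23: 11051 = 23·480 + 11
29: 11051 = 29·381 + 2
31: 11051 = 31·356 + 15
37: 11051 = 37·298 + 25
41: 11051 = 41·269 + 22
43: 11051 = 43·257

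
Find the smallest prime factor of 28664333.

71

28664333 is odd.
Digit sum 35, not divisible by 3.
Ends in 3: not divisible by 5.
7: 28664333 = 7·4094904 + 5
11: 28664333 = 11·2605848 + 5
13: 28664333 = 13·2204948 + 9
17: 28664333 = 17·1686137 + 4
19: 28664333 = 19·1508649 + 2
23: 28664333 = 23·1246275 + 8
29: 28664333 = 29·988425 + 8
31: 28664333 = 31·924655 + 28
37: 28664333 = 37·774711 + 26
41: 28664333 = 41·699130 + 3
43: 28664333 = 43·666612 + 17
47: 28664333 = 47·609879 + 20
53: 28664333 = 53·540836 + 25
59: 28664333 = 59·485836 + 9
61: 28664333 = 61·469907 + 6
67: 28664333 = 67·427825 + 58
71: 28664333 = 71·403723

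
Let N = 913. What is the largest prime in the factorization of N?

83

913 = 11 · 83
83 is prime.
So 913 = 11 · 83; the largest prime factor is 83.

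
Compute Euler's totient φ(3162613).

Factor: 3162613 = 101 · 173 · 181.
φ(3162613) = (101−1) · (173−1) · (181−1) = 100 · 172 · 180 = 3096000.

3096000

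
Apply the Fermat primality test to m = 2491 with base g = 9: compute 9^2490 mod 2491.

9^1 ≡ 9 (mod 2491)
9^2 ≡ 9^2 = 81 ≡ 81 (mod 2491)
9^4 ≡ 81^2 = 6561 ≡ 1579 (mod 2491)
9^8 ≡ 1579^2 = 2493241 ≡ 2241 (mod 2491)
9^16 ≡ 2241^2 = 5022081 ≡ 225 (mod 2491)
9^32 ≡ 225^2 = 50625 ≡ 805 (mod 2491)
9^64 ≡ 805^2 = 648025 ≡ 365 (mod 2491)
9^128 ≡ 365^2 = 133225 ≡ 1202 (mod 2491)
9^256 ≡ 1202^2 = 1444804 ≡ 24 (mod 2491)
9^512 ≡ 24^2 = 576 ≡ 576 (mod 2491)
9^1024 ≡ 576^2 = 331776 ≡ 473 (mod 2491)
9^2048 ≡ 473^2 = 223729 ≡ 2030 (mod 2491)
2490 = 2048 + 256 + 128 + 32 + 16 + 8 + 2 in binary powers of 2.
So 9^2490 ≡ 2030 · 24 · 1202 · 805 · 225 · 2241 · 81 ≡ 811 (mod 2491).
Since 811 ≠ 1, base 9 is a Fermat witness: 2491 is composite.

811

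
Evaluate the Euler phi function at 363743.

Factor: 363743 = 61 · 67 · 89.
φ(363743) = (61−1) · (67−1) · (89−1) = 60 · 66 · 88 = 348480.

348480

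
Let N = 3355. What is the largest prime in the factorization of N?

61

3355 = 5 · 671
671 = 11 · 61
61 is prime.
So 3355 = 5 · 11 · 61; the largest prime factor is 61.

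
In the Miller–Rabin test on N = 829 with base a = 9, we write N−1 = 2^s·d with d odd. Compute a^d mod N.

1

829 − 1 = 828 = 2^2 · 207, so d = 207.
9^1 ≡ 9 (mod 829)
9^2 ≡ 9^2 = 81 ≡ 81 (mod 829)
9^4 ≡ 81^2 = 6561 ≡ 758 (mod 829)
9^8 ≡ 758^2 = 574564 ≡ 67 (mod 829)
9^16 ≡ 67^2 = 4489 ≡ 344 (mod 829)
9^32 ≡ 344^2 = 118336 ≡ 618 (mod 829)
9^64 ≡ 618^2 = 381924 ≡ 584 (mod 829)
9^128 ≡ 584^2 = 341056 ≡ 337 (mod 829)
207 = 128 + 64 + 8 + 4 + 2 + 1 in binary powers of 2.
So 9^207 ≡ 337 · 584 · 67 · 758 · 81 · 9 ≡ 1 (mod 829).
Since 9^d ≡ 1 (mod 829), base 9 does not prove 829 composite.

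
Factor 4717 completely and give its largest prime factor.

4717 = 53 · 89
89 is prime.
So 4717 = 53 · 89; the largest prime factor is 89.

89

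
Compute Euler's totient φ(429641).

399168

Factor: 429641 = 17 · 127 · 199.
φ(429641) = (17−1) · (127−1) · (199−1) = 16 · 126 · 198 = 399168.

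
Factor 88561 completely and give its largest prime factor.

88561 = 11 · 8051
8051 = 83 · 97
97 is prime.
So 88561 = 11 · 83 · 97; the largest prime factor is 97.

97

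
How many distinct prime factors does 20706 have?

5

20706 = 2 · 10353
10353 = 3 · 3451
3451 = 7 · 493
493 = 17 · 29
20706 = 2 · 3 · 7 · 17 · 29, which has 5 distinct prime factors.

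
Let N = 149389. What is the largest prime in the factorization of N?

149389 = 31 · 4819
4819 = 61 · 79
79 is prime.
So 149389 = 31 · 61 · 79; the largest prime factor is 79.

79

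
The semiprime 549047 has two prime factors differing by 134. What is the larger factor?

Since p = q + 134, we have 549047 = q(q + 134), so q² + 134q − 549047 = 0.
Discriminant: 134² + 4·549047 = 17956 + 2196188 = 2214144; √2214144 = 1488.
q = (−134 + 1488)/2 = 677, and p = q + 134 = 811.
Check: 677 · 811 = 549047.

811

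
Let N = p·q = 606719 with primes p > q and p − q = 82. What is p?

821

Since p = q + 82, we have 606719 = q(q + 82), so q² + 82q − 606719 = 0.
Discriminant: 82² + 4·606719 = 6724 + 2426876 = 2433600; √2433600 = 1560.
q = (−82 + 1560)/2 = 739, and p = q + 82 = 821.
Check: 739 · 821 = 606719.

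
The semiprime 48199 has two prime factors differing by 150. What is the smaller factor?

Since p = q + 150, we have 48199 = q(q + 150), so q² + 150q − 48199 = 0.
Discriminant: 150² + 4·48199 = 22500 + 192796 = 215296; √215296 = 464.
q = (−150 + 464)/2 = 157, and p = q + 150 = 307.
Check: 157 · 307 = 48199.

157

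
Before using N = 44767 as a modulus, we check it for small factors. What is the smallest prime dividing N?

44767 is odd.
Digit sum 28, not divisible by 3.
Ends in 7: not divisible by 5.
7: 44767 = 7·6395 + 2
11: 44767 = 11·4069 + 8
13: 44767 = 13·3443 + 8
17: 44767 = 17·2633 + 6
19: 44767 = 19·2356 + 3
23: 44767 = 23·1946 + 9
29: 44767 = 29·1543 + 20
31: 44767 = 31·1444 + 3
37: 44767 = 37·1209 + 34
41: 44767 = 41·1091 + 36
43: 44767 = 43·1041 + 4
47: 44767 = 47·952 + 23
53: 44767 = 53·844 + 35
59: 44767 = 59·758 + 45
61: 44767 = 61·733 + 54
67: 44767 = 67·668 + 11
71: 44767 = 71·630 + 37
73: 44767 = 73·613 + 18
79: 44767 = 79·566 + 53
83: 44767 = 83·539 + 30
89: 44767 = 89·503

89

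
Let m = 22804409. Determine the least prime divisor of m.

22804409 is odd.
Digit sum 29, not divisible by 3.
Ends in 9: not divisible by 5.
7: 22804409 = 7·3257772 + 5
11: 22804409 = 11·2073128 + 1
13: 22804409 = 13·1754185 + 4
17: 22804409 = 17·1341435 + 14
19: 22804409 = 19·1200232 + 1
23: 22804409 = 23·991496 + 1
29: 22804409 = 29·786358 + 27
31: 22804409 = 31·735626 + 3
37: 22804409 = 37·616335 + 14
41: 22804409 = 41·556205 + 4
43: 22804409 = 43·530335 + 4
47: 22804409 = 47·485200 + 9
53: 22804409 = 53·430271 + 46
59: 22804409 = 59·386515 + 24
61: 22804409 = 61·373842 + 47
67: 22804409 = 67·340364 + 21
71: 22804409 = 71·321188 + 61
73: 22804409 = 73·312389 + 12
79: 22804409 = 79·288663 + 32
83: 22804409 = 83·274751 + 76
89: 22804409 = 89·256229 + 28
97: 22804409 = 97·235097

97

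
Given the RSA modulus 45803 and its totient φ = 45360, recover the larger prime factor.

φ(n) = (p−1)(q−1) = n − (p+q) + 1, so p + q = 45803 − 45360 + 1 = 444.
p and q are the roots of t² − 444t + 45803 = 0.
Discriminant: 444² − 4·45803 = 197136 − 183212 = 13924; √13924 = 118.
q = (444 − 118)/2 = 163, p = (444 + 118)/2 = 281.
Check: 163 · 281 = 45803.

281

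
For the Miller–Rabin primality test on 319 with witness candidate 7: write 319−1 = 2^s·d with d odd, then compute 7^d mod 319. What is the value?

319 − 1 = 318 = 2^1 · 159, so d = 159.
7^1 ≡ 7 (mod 319)
7^2 ≡ 7^2 = 49 ≡ 49 (mod 319)
7^4 ≡ 49^2 = 2401 ≡ 168 (mod 319)
7^8 ≡ 168^2 = 28224 ≡ 152 (mod 319)
7^16 ≡ 152^2 = 23104 ≡ 136 (mod 319)
7^32 ≡ 136^2 = 18496 ≡ 313 (mod 319)
7^64 ≡ 313^2 = 97969 ≡ 36 (mod 319)
7^128 ≡ 36^2 = 1296 ≡ 20 (mod 319)
159 = 128 + 16 + 8 + 4 + 2 + 1 in binary powers of 2.
So 7^159 ≡ 20 · 136 · 152 · 168 · 49 · 7 ≡ 74 (mod 319).
Squaring chain: 74; never reaches −1, so base 7 is a Miller–Rabin witness that 319 is composite.

74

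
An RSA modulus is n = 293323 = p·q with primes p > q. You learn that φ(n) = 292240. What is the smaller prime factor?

φ(n) = (p−1)(q−1) = n − (p+q) + 1, so p + q = 293323 − 292240 + 1 = 1084.
p and q are the roots of t² − 1084t + 293323 = 0.
Discriminant: 1084² − 4·293323 = 1175056 − 1173292 = 1764; √1764 = 42.
q = (1084 − 42)/2 = 521, p = (1084 + 42)/2 = 563.
Check: 521 · 563 = 293323.

521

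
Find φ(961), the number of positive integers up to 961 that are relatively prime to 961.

Factor: 961 = 31^2.
φ(961) = 31^1·(31−1) = 930.

930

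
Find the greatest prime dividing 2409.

73

2409 = 3 · 803
803 = 11 · 73
73 is prime.
So 2409 = 3 · 11 · 73; the largest prime factor is 73.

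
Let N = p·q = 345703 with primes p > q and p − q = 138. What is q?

Since p = q + 138, we have 345703 = q(q + 138), so q² + 138q − 345703 = 0.
Discriminant: 138² + 4·345703 = 19044 + 1382812 = 1401856; √1401856 = 1184.
q = (−138 + 1184)/2 = 523, and p = q + 138 = 661.
Check: 523 · 661 = 345703.

523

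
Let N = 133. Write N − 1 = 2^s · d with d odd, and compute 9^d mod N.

133 − 1 = 132 = 2^2 · 33, so d = 33.
9^1 ≡ 9 (mod 133)
9^2 ≡ 9^2 = 81 ≡ 81 (mod 133)
9^4 ≡ 81^2 = 6561 ≡ 44 (mod 133)
9^8 ≡ 44^2 = 1936 ≡ 74 (mod 133)
9^16 ≡ 74^2 = 5476 ≡ 23 (mod 133)
9^32 ≡ 23^2 = 529 ≡ 130 (mod 133)
33 = 32 + 1 in binary powers of 2.
So 9^33 ≡ 130 · 9 ≡ 106 (mod 133).
Squaring chain: 106 → 64; never reaches −1, so base 9 is a Miller–Rabin witness that 133 is composite.

106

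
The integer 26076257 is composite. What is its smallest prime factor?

26076257 is odd.
Digit sum 35, not divisible by 3.
Ends in 7: not divisible by 5.
7: 26076257 = 7·3725179 + 4
11: 26076257 = 11·2370568 + 9
13: 26076257 = 13·2005865 + 12
17: 26076257 = 17·1533897 + 8
19: 26076257 = 19·1372434 + 11
23: 26076257 = 23·1133750 + 7
29: 26076257 = 29·899181 + 8
31: 26076257 = 31·841169 + 18
37: 26076257 = 37·704763 + 26
41: 26076257 = 41·636006 + 11
43: 26076257 = 43·606424 + 25
47: 26076257 = 47·554813 + 46
53: 26076257 = 53·492004 + 45
59: 26076257 = 59·441970 + 27
61: 26076257 = 61·427479 + 38
67: 26076257 = 67·389197 + 58
71: 26076257 = 71·367271 + 16
73: 26076257 = 73·357209

73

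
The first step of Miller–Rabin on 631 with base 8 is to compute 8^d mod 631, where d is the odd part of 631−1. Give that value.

1

631 − 1 = 630 = 2^1 · 315, so d = 315.
8^1 ≡ 8 (mod 631)
8^2 ≡ 8^2 = 64 ≡ 64 (mod 631)
8^4 ≡ 64^2 = 4096 ≡ 310 (mod 631)
8^8 ≡ 310^2 = 96100 ≡ 188 (mod 631)
8^16 ≡ 188^2 = 35344 ≡ 8 (mod 631)
8^32 ≡ 8^2 = 64 ≡ 64 (mod 631)
8^64 ≡ 64^2 = 4096 ≡ 310 (mod 631)
8^128 ≡ 310^2 = 96100 ≡ 188 (mod 631)
8^256 ≡ 188^2 = 35344 ≡ 8 (mod 631)
315 = 256 + 32 + 16 + 8 + 2 + 1 in binary powers of 2.
So 8^315 ≡ 8 · 64 · 8 · 188 · 64 · 8 ≡ 1 (mod 631).
Since 8^d ≡ 1 (mod 631), base 8 does not prove 631 composite.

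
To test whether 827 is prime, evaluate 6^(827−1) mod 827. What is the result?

6^1 ≡ 6 (mod 827)
6^2 ≡ 6^2 = 36 ≡ 36 (mod 827)
6^4 ≡ 36^2 = 1296 ≡ 469 (mod 827)
6^8 ≡ 469^2 = 219961 ≡ 806 (mod 827)
6^16 ≡ 806^2 = 649636 ≡ 441 (mod 827)
6^32 ≡ 441^2 = 194481 ≡ 136 (mod 827)
6^64 ≡ 136^2 = 18496 ≡ 302 (mod 827)
6^128 ≡ 302^2 = 91204 ≡ 234 (mod 827)
6^256 ≡ 234^2 = 54756 ≡ 174 (mod 827)
6^512 ≡ 174^2 = 30276 ≡ 504 (mod 827)
826 = 512 + 256 + 32 + 16 + 8 + 2 in binary powers of 2.
So 6^826 ≡ 504 · 174 · 136 · 441 · 806 · 36 ≡ 1 (mod 827).
Since the result is 1, base 6 gives no evidence that 827 is composite.

1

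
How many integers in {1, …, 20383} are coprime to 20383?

17280

Factor: 20383 = 11 · 17 · 109.
φ(20383) = (11−1) · (17−1) · (109−1) = 10 · 16 · 108 = 17280.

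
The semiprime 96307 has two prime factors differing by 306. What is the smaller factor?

193

Since p = q + 306, we have 96307 = q(q + 306), so q² + 306q − 96307 = 0.
Discriminant: 306² + 4·96307 = 93636 + 385228 = 478864; √478864 = 692.
q = (−306 + 692)/2 = 193, and p = q + 306 = 499.
Check: 193 · 499 = 96307.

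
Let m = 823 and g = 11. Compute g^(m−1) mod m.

11^1 ≡ 11 (mod 823)
11^2 ≡ 11^2 = 121 ≡ 121 (mod 823)
11^4 ≡ 121^2 = 14641 ≡ 650 (mod 823)
11^8 ≡ 650^2 = 422500 ≡ 301 (mod 823)
11^16 ≡ 301^2 = 90601 ≡ 71 (mod 823)
11^32 ≡ 71^2 = 5041 ≡ 103 (mod 823)
11^64 ≡ 103^2 = 10609 ≡ 733 (mod 823)
11^128 ≡ 733^2 = 537289 ≡ 693 (mod 823)
11^256 ≡ 693^2 = 480249 ≡ 440 (mod 823)
11^512 ≡ 440^2 = 193600 ≡ 195 (mod 823)
822 = 512 + 256 + 32 + 16 + 4 + 2 in binary powers of 2.
So 11^822 ≡ 195 · 440 · 103 · 71 · 650 · 121 ≡ 1 (mod 823).
Since the result is 1, base 11 gives no evidence that 823 is composite.

1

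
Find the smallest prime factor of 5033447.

41

5033447 is odd.
Digit sum 26, not divisible by 3.
Ends in 7: not divisible by 5.
7: 5033447 = 7·719063 + 6
11: 5033447 = 11·457586 + 1
13: 5033447 = 13·387188 + 3
17: 5033447 = 17·296085 + 2
19: 5033447 = 19·264918 + 5
23: 5033447 = 23·218845 + 12
29: 5033447 = 29·173567 + 4
31: 5033447 = 31·162369 + 8
37: 5033447 = 37·136039 + 4
41: 5033447 = 41·122767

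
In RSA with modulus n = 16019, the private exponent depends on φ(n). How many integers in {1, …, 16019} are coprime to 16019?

15744

Factor: 16019 = 83 · 193.
φ(16019) = (83−1) · (193−1) = 82 · 192 = 15744.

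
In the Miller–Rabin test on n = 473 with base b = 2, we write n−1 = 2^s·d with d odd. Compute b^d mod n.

94

473 − 1 = 472 = 2^3 · 59, so d = 59.
2^1 ≡ 2 (mod 473)
2^2 ≡ 2^2 = 4 ≡ 4 (mod 473)
2^4 ≡ 4^2 = 16 ≡ 16 (mod 473)
2^8 ≡ 16^2 = 256 ≡ 256 (mod 473)
2^16 ≡ 256^2 = 65536 ≡ 262 (mod 473)
2^32 ≡ 262^2 = 68644 ≡ 59 (mod 473)
59 = 32 + 16 + 8 + 2 + 1 in binary powers of 2.
So 2^59 ≡ 59 · 262 · 256 · 4 · 2 ≡ 94 (mod 473).
Squaring chain: 94 → 322 → 97; never reaches −1, so base 2 is a Miller–Rabin witness that 473 is composite.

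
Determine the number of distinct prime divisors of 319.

2

319 = 11 · 29
319 = 11 · 29, which has 2 distinct prime factors.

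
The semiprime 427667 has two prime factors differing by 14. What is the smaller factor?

647

Since p = q + 14, we have 427667 = q(q + 14), so q² + 14q − 427667 = 0.
Discriminant: 14² + 4·427667 = 196 + 1710668 = 1710864; √1710864 = 1308.
q = (−14 + 1308)/2 = 647, and p = q + 14 = 661.
Check: 647 · 661 = 427667.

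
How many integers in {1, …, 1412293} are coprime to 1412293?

1371216

Factor: 1412293 = 67 · 107 · 197.
φ(1412293) = (67−1) · (107−1) · (197−1) = 66 · 106 · 196 = 1371216.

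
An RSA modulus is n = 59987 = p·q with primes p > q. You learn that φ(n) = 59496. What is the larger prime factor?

φ(n) = (p−1)(q−1) = n − (p+q) + 1, so p + q = 59987 − 59496 + 1 = 492.
p and q are the roots of t² − 492t + 59987 = 0.
Discriminant: 492² − 4·59987 = 242064 − 239948 = 2116; √2116 = 46.
q = (492 − 46)/2 = 223, p = (492 + 46)/2 = 269.
Check: 223 · 269 = 59987.

269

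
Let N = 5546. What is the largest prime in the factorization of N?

5546 = 2 · 2773
2773 = 47 · 59
59 is prime.
So 5546 = 2 · 47 · 59; the largest prime factor is 59.

59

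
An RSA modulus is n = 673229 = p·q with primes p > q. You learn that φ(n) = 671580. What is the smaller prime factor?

φ(n) = (p−1)(q−1) = n − (p+q) + 1, so p + q = 673229 − 671580 + 1 = 1650.
p and q are the roots of t² − 1650t + 673229 = 0.
Discriminant: 1650² − 4·673229 = 2722500 − 2692916 = 29584; √29584 = 172.
q = (1650 − 172)/2 = 739, p = (1650 + 172)/2 = 911.
Check: 739 · 911 = 673229.

739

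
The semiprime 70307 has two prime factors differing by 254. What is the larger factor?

421

Since p = q + 254, we have 70307 = q(q + 254), so q² + 254q − 70307 = 0.
Discriminant: 254² + 4·70307 = 64516 + 281228 = 345744; √345744 = 588.
q = (−254 + 588)/2 = 167, and p = q + 254 = 421.
Check: 167 · 421 = 70307.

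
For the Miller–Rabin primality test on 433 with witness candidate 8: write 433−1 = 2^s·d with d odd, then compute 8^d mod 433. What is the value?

433 − 1 = 432 = 2^4 · 27, so d = 27.
8^1 ≡ 8 (mod 433)
8^2 ≡ 8^2 = 64 ≡ 64 (mod 433)
8^4 ≡ 64^2 = 4096 ≡ 199 (mod 433)
8^8 ≡ 199^2 = 39601 ≡ 198 (mod 433)
8^16 ≡ 198^2 = 39204 ≡ 234 (mod 433)
27 = 16 + 8 + 2 + 1 in binary powers of 2.
So 8^27 ≡ 234 · 198 · 64 · 8 ≡ 79 (mod 433).
Squaring chain: 79 → 179 → 432 → 1; reaches −1, so base 8 does not prove 433 composite.

79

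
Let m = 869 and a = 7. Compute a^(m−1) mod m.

163

7^1 ≡ 7 (mod 869)
7^2 ≡ 7^2 = 49 ≡ 49 (mod 869)
7^4 ≡ 49^2 = 2401 ≡ 663 (mod 869)
7^8 ≡ 663^2 = 439569 ≡ 724 (mod 869)
7^16 ≡ 724^2 = 524176 ≡ 169 (mod 869)
7^32 ≡ 169^2 = 28561 ≡ 753 (mod 869)
7^64 ≡ 753^2 = 567009 ≡ 421 (mod 869)
7^128 ≡ 421^2 = 177241 ≡ 834 (mod 869)
7^256 ≡ 834^2 = 695556 ≡ 356 (mod 869)
7^512 ≡ 356^2 = 126736 ≡ 731 (mod 869)
868 = 512 + 256 + 64 + 32 + 4 in binary powers of 2.
So 7^868 ≡ 731 · 356 · 421 · 753 · 663 ≡ 163 (mod 869).
Since 163 ≠ 1, base 7 is a Fermat witness: 869 is composite.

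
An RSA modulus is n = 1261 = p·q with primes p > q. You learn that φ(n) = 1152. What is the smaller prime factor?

13

φ(n) = (p−1)(q−1) = n − (p+q) + 1, so p + q = 1261 − 1152 + 1 = 110.
p and q are the roots of t² − 110t + 1261 = 0.
Discriminant: 110² − 4·1261 = 12100 − 5044 = 7056; √7056 = 84.
q = (110 − 84)/2 = 13, p = (110 + 84)/2 = 97.
Check: 13 · 97 = 1261.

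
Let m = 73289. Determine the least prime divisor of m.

73289 is odd.
Digit sum 29, not divisible by 3.
Ends in 9: not divisible by 5.
7: 73289 = 7·10469 + 6
11: 73289 = 11·6662 + 7
13: 73289 = 13·5637 + 8
17: 73289 = 17·4311 + 2
19: 73289 = 19·3857 + 6
23: 73289 = 23·3186 + 11
29: 73289 = 29·2527 + 6
31: 73289 = 31·2364 + 5
37: 73289 = 37·1980 + 29
41: 73289 = 41·1787 + 22
43: 73289 = 43·1704 + 17
47: 73289 = 47·1559 + 16
53: 73289 = 53·1382 + 43
59: 73289 = 59·1242 + 11
61: 73289 = 61·1201 + 28
67: 73289 = 67·1093 + 58
71: 73289 = 71·1032 + 17
73: 73289 = 73·1003 + 70
79: 73289 = 79·927 + 56
83: 73289 = 83·883

83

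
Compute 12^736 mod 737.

12^1 ≡ 12 (mod 737)
12^2 ≡ 12^2 = 144 ≡ 144 (mod 737)
12^4 ≡ 144^2 = 20736 ≡ 100 (mod 737)
12^8 ≡ 100^2 = 10000 ≡ 419 (mod 737)
12^16 ≡ 419^2 = 175561 ≡ 155 (mod 737)
12^32 ≡ 155^2 = 24025 ≡ 441 (mod 737)
12^64 ≡ 441^2 = 194481 ≡ 650 (mod 737)
12^128 ≡ 650^2 = 422500 ≡ 199 (mod 737)
12^256 ≡ 199^2 = 39601 ≡ 540 (mod 737)
12^512 ≡ 540^2 = 291600 ≡ 485 (mod 737)
736 = 512 + 128 + 64 + 32 in binary powers of 2.
So 12^736 ≡ 485 · 199 · 650 · 441 ≡ 639 (mod 737).
Since 639 ≠ 1, base 12 is a Fermat witness: 737 is composite.

639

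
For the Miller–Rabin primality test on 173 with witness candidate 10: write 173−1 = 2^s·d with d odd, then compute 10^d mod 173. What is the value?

173 − 1 = 172 = 2^2 · 43, so d = 43.
10^1 ≡ 10 (mod 173)
10^2 ≡ 10^2 = 100 ≡ 100 (mod 173)
10^4 ≡ 100^2 = 10000 ≡ 139 (mod 173)
10^8 ≡ 139^2 = 19321 ≡ 118 (mod 173)
10^16 ≡ 118^2 = 13924 ≡ 84 (mod 173)
10^32 ≡ 84^2 = 7056 ≡ 136 (mod 173)
43 = 32 + 8 + 2 + 1 in binary powers of 2.
So 10^43 ≡ 136 · 118 · 100 · 10 ≡ 1 (mod 173).
Since 10^d ≡ 1 (mod 173), base 10 does not prove 173 composite.

1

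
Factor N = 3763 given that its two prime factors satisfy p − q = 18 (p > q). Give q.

53

Since p = q + 18, we have 3763 = q(q + 18), so q² + 18q − 3763 = 0.
Discriminant: 18² + 4·3763 = 324 + 15052 = 15376; √15376 = 124.
q = (−18 + 124)/2 = 53, and p = q + 18 = 71.
Check: 53 · 71 = 3763.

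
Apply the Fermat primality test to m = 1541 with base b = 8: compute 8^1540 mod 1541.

1

8^1 ≡ 8 (mod 1541)
8^2 ≡ 8^2 = 64 ≡ 64 (mod 1541)
8^4 ≡ 64^2 = 4096 ≡ 1014 (mod 1541)
8^8 ≡ 1014^2 = 1028196 ≡ 349 (mod 1541)
8^16 ≡ 349^2 = 121801 ≡ 62 (mod 1541)
8^32 ≡ 62^2 = 3844 ≡ 762 (mod 1541)
8^64 ≡ 762^2 = 580644 ≡ 1228 (mod 1541)
8^128 ≡ 1228^2 = 1507984 ≡ 886 (mod 1541)
8^256 ≡ 886^2 = 784996 ≡ 627 (mod 1541)
8^512 ≡ 627^2 = 393129 ≡ 174 (mod 1541)
8^1024 ≡ 174^2 = 30276 ≡ 997 (mod 1541)
1540 = 1024 + 512 + 4 in binary powers of 2.
So 8^1540 ≡ 997 · 174 · 1014 ≡ 1 (mod 1541).
Since the result is 1, base 8 gives no evidence that 1541 is composite.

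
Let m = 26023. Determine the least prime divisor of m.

26023 is odd.
Digit sum 13, not divisible by 3.
Ends in 3: not divisible by 5.
7: 26023 = 7·3717 + 4
11: 26023 = 11·2365 + 8
13: 26023 = 13·2001 + 10
17: 26023 = 17·1530 + 13
19: 26023 = 19·1369 + 12
23: 26023 = 23·1131 + 10
29: 26023 = 29·897 + 10
31: 26023 = 31·839 + 14
37: 26023 = 37·703 + 12
41: 26023 = 41·634 + 29
43: 26023 = 43·605 + 8
47: 26023 = 47·553 + 32
53: 26023 = 53·491

53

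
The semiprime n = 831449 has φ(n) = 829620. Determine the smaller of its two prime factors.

φ(n) = (p−1)(q−1) = n − (p+q) + 1, so p + q = 831449 − 829620 + 1 = 1830.
p and q are the roots of t² − 1830t + 831449 = 0.
Discriminant: 1830² − 4·831449 = 3348900 − 3325796 = 23104; √23104 = 152.
q = (1830 − 152)/2 = 839, p = (1830 + 152)/2 = 991.
Check: 839 · 991 = 831449.

839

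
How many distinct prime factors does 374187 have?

374187 = 3 · 124729
124729 = 11 · 11339
11339 = 17 · 667
667 = 23 · 29
374187 = 3 · 11 · 17 · 23 · 29, which has 5 distinct prime factors.

5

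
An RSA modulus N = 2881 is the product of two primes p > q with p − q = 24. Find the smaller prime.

43

Since p = q + 24, we have 2881 = q(q + 24), so q² + 24q − 2881 = 0.
Discriminant: 24² + 4·2881 = 576 + 11524 = 12100; √12100 = 110.
q = (−24 + 110)/2 = 43, and p = q + 24 = 67.
Check: 43 · 67 = 2881.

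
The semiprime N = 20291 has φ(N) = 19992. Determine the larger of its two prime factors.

φ(n) = (p−1)(q−1) = n − (p+q) + 1, so p + q = 20291 − 19992 + 1 = 300.
p and q are the roots of t² − 300t + 20291 = 0.
Discriminant: 300² − 4·20291 = 90000 − 81164 = 8836; √8836 = 94.
q = (300 − 94)/2 = 103, p = (300 + 94)/2 = 197.
Check: 103 · 197 = 20291.

197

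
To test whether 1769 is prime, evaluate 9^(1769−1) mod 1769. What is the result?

9^1 ≡ 9 (mod 1769)
9^2 ≡ 9^2 = 81 ≡ 81 (mod 1769)
9^4 ≡ 81^2 = 6561 ≡ 1254 (mod 1769)
9^8 ≡ 1254^2 = 1572516 ≡ 1644 (mod 1769)
9^16 ≡ 1644^2 = 2702736 ≡ 1473 (mod 1769)
9^32 ≡ 1473^2 = 2169729 ≡ 935 (mod 1769)
9^64 ≡ 935^2 = 874225 ≡ 339 (mod 1769)
9^128 ≡ 339^2 = 114921 ≡ 1705 (mod 1769)
9^256 ≡ 1705^2 = 2907025 ≡ 558 (mod 1769)
9^512 ≡ 558^2 = 311364 ≡ 20 (mod 1769)
9^1024 ≡ 20^2 = 400 ≡ 400 (mod 1769)
1768 = 1024 + 512 + 128 + 64 + 32 + 8 in binary powers of 2.
So 9^1768 ≡ 400 · 20 · 1705 · 339 · 935 · 1644 ≡ 790 (mod 1769).
Since 790 ≠ 1, base 9 is a Fermat witness: 1769 is composite.

790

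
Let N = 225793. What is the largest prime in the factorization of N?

225793 = 43 · 5251
5251 = 59 · 89
89 is prime.
So 225793 = 43 · 59 · 89; the largest prime factor is 89.

89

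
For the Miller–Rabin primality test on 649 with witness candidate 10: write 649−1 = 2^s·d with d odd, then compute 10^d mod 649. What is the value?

131

649 − 1 = 648 = 2^3 · 81, so d = 81.
10^1 ≡ 10 (mod 649)
10^2 ≡ 10^2 = 100 ≡ 100 (mod 649)
10^4 ≡ 100^2 = 10000 ≡ 265 (mod 649)
10^8 ≡ 265^2 = 70225 ≡ 133 (mod 649)
10^16 ≡ 133^2 = 17689 ≡ 166 (mod 649)
10^32 ≡ 166^2 = 27556 ≡ 298 (mod 649)
10^64 ≡ 298^2 = 88804 ≡ 540 (mod 649)
81 = 64 + 16 + 1 in binary powers of 2.
So 10^81 ≡ 540 · 166 · 10 ≡ 131 (mod 649).
Squaring chain: 131 → 287 → 595; never reaches −1, so base 10 is a Miller–Rabin witness that 649 is composite.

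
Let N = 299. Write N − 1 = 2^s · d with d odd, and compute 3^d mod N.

299 − 1 = 298 = 2^1 · 149, so d = 149.
3^1 ≡ 3 (mod 299)
3^2 ≡ 3^2 = 9 ≡ 9 (mod 299)
3^4 ≡ 9^2 = 81 ≡ 81 (mod 299)
3^8 ≡ 81^2 = 6561 ≡ 282 (mod 299)
3^16 ≡ 282^2 = 79524 ≡ 289 (mod 299)
3^32 ≡ 289^2 = 83521 ≡ 100 (mod 299)
3^64 ≡ 100^2 = 10000 ≡ 133 (mod 299)
3^128 ≡ 133^2 = 17689 ≡ 48 (mod 299)
149 = 128 + 16 + 4 + 1 in binary powers of 2.
So 3^149 ≡ 48 · 289 · 81 · 3 ≡ 269 (mod 299).
Squaring chain: 269; never reaches −1, so base 3 is a Miller–Rabin witness that 299 is composite.

269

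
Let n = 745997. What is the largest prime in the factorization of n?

79

745997 = 7 · 106571
106571 = 19 · 5609
5609 = 71 · 79
79 is prime.
So 745997 = 7 · 19 · 71 · 79; the largest prime factor is 79.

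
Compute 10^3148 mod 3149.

488

10^1 ≡ 10 (mod 3149)
10^2 ≡ 10^2 = 100 ≡ 100 (mod 3149)
10^4 ≡ 100^2 = 10000 ≡ 553 (mod 3149)
10^8 ≡ 553^2 = 305809 ≡ 356 (mod 3149)
10^16 ≡ 356^2 = 126736 ≡ 776 (mod 3149)
10^32 ≡ 776^2 = 602176 ≡ 717 (mod 3149)
10^64 ≡ 717^2 = 514089 ≡ 802 (mod 3149)
10^128 ≡ 802^2 = 643204 ≡ 808 (mod 3149)
10^256 ≡ 808^2 = 652864 ≡ 1021 (mod 3149)
10^512 ≡ 1021^2 = 1042441 ≡ 122 (mod 3149)
10^1024 ≡ 122^2 = 14884 ≡ 2288 (mod 3149)
10^2048 ≡ 2288^2 = 5234944 ≡ 1306 (mod 3149)
3148 = 2048 + 1024 + 64 + 8 + 4 in binary powers of 2.
So 10^3148 ≡ 1306 · 2288 · 802 · 356 · 553 ≡ 488 (mod 3149).
Since 488 ≠ 1, base 10 is a Fermat witness: 3149 is composite.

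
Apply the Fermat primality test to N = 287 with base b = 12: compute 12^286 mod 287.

282

12^1 ≡ 12 (mod 287)
12^2 ≡ 12^2 = 144 ≡ 144 (mod 287)
12^4 ≡ 144^2 = 20736 ≡ 72 (mod 287)
12^8 ≡ 72^2 = 5184 ≡ 18 (mod 287)
12^16 ≡ 18^2 = 324 ≡ 37 (mod 287)
12^32 ≡ 37^2 = 1369 ≡ 221 (mod 287)
12^64 ≡ 221^2 = 48841 ≡ 51 (mod 287)
12^128 ≡ 51^2 = 2601 ≡ 18 (mod 287)
12^256 ≡ 18^2 = 324 ≡ 37 (mod 287)
286 = 256 + 16 + 8 + 4 + 2 in binary powers of 2.
So 12^286 ≡ 37 · 37 · 18 · 72 · 144 ≡ 282 (mod 287).
Since 282 ≠ 1, base 12 is a Fermat witness: 287 is composite.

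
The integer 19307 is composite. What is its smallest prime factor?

19307 is odd.
Digit sum 20, not divisible by 3.
Ends in 7: not divisible by 5.
7: 19307 = 7·2758 + 1
11: 19307 = 11·1755 + 2
13: 19307 = 13·1485 + 2
17: 19307 = 17·1135 + 12
19: 19307 = 19·1016 + 3
23: 19307 = 23·839 + 10
29: 19307 = 29·665 + 22
31: 19307 = 31·622 + 25
37: 19307 = 37·521 + 30
41: 19307 = 41·470 + 37
43: 19307 = 43·449

43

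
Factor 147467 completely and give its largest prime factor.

147467 = 31 · 4757
4757 = 67 · 71
71 is prime.
So 147467 = 31 · 67 · 71; the largest prime factor is 71.

71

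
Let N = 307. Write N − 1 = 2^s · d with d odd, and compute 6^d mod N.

1

307 − 1 = 306 = 2^1 · 153, so d = 153.
6^1 ≡ 6 (mod 307)
6^2 ≡ 6^2 = 36 ≡ 36 (mod 307)
6^4 ≡ 36^2 = 1296 ≡ 68 (mod 307)
6^8 ≡ 68^2 = 4624 ≡ 19 (mod 307)
6^16 ≡ 19^2 = 361 ≡ 54 (mod 307)
6^32 ≡ 54^2 = 2916 ≡ 153 (mod 307)
6^64 ≡ 153^2 = 23409 ≡ 77 (mod 307)
6^128 ≡ 77^2 = 5929 ≡ 96 (mod 307)
153 = 128 + 16 + 8 + 1 in binary powers of 2.
So 6^153 ≡ 96 · 54 · 19 · 6 ≡ 1 (mod 307).
Since 6^d ≡ 1 (mod 307), base 6 does not prove 307 composite.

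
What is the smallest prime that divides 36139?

71

36139 is odd.
Digit sum 22, not divisible by 3.
Ends in 9: not divisible by 5.
7: 36139 = 7·5162 + 5
11: 36139 = 11·3285 + 4
13: 36139 = 13·2779 + 12
17: 36139 = 17·2125 + 14
19: 36139 = 19·1902 + 1
23: 36139 = 23·1571 + 6
29: 36139 = 29·1246 + 5
31: 36139 = 31·1165 + 24
37: 36139 = 37·976 + 27
41: 36139 = 41·881 + 18
43: 36139 = 43·840 + 19
47: 36139 = 47·768 + 43
53: 36139 = 53·681 + 46
59: 36139 = 59·612 + 31
61: 36139 = 61·592 + 27
67: 36139 = 67·539 + 26
71: 36139 = 71·509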